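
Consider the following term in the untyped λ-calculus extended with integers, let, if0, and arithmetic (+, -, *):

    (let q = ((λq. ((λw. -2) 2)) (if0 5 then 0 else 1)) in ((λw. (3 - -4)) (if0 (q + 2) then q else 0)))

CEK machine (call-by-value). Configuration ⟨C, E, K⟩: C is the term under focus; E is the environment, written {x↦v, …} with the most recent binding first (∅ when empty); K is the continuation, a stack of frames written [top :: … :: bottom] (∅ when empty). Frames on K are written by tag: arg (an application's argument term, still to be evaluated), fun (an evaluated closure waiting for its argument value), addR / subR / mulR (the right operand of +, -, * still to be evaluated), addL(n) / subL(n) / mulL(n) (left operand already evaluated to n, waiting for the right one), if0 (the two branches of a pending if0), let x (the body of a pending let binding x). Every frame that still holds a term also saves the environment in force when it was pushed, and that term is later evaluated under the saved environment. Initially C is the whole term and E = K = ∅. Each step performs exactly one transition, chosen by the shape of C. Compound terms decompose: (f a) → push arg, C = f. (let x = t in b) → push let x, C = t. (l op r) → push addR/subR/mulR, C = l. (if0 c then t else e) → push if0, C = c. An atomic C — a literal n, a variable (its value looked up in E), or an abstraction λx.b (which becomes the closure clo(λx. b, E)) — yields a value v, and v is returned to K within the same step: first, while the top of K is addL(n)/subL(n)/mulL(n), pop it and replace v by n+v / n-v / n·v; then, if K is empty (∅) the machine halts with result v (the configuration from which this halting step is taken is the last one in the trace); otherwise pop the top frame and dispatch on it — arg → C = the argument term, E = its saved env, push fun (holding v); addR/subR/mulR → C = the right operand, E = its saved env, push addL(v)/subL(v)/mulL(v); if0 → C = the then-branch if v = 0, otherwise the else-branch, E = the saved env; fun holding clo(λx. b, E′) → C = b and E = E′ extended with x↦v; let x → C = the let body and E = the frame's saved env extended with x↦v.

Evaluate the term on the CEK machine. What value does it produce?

step 0: ⟨C=(let q = ((λq. ((λw. -2) 2)) (if0 5 then 0 else 1)) in ((λw. (3 - -4)) (if0 (q + 2) then q else 0))); E=∅; K=∅⟩
step 1: ⟨C=((λq. ((λw. -2) 2)) (if0 5 then 0 else 1)); E=∅; K=[let q]⟩
step 2: ⟨C=(λq. ((λw. -2) 2)); E=∅; K=[arg :: let q]⟩
step 3: ⟨C=(if0 5 then 0 else 1); E=∅; K=[fun :: let q]⟩
step 4: ⟨C=5; E=∅; K=[if0 :: fun :: let q]⟩
step 5: ⟨C=1; E=∅; K=[fun :: let q]⟩
step 6: ⟨C=((λw. -2) 2); E={q↦1}; K=[let q]⟩
step 7: ⟨C=(λw. -2); E={q↦1}; K=[arg :: let q]⟩
step 8: ⟨C=2; E={q↦1}; K=[fun :: let q]⟩
step 9: ⟨C=-2; E={w↦2, q↦1}; K=[let q]⟩
step 10: ⟨C=((λw. (3 - -4)) (if0 (q + 2) then q else 0)); E={q↦-2}; K=∅⟩
step 11: ⟨C=(λw. (3 - -4)); E={q↦-2}; K=[arg]⟩
step 12: ⟨C=(if0 (q + 2) then q else 0); E={q↦-2}; K=[fun]⟩
step 13: ⟨C=(q + 2); E={q↦-2}; K=[if0 :: fun]⟩
step 14: ⟨C=q; E={q↦-2}; K=[addR :: if0 :: fun]⟩
step 15: ⟨C=2; E={q↦-2}; K=[addL(-2) :: if0 :: fun]⟩
step 16: ⟨C=q; E={q↦-2}; K=[fun]⟩
step 17: ⟨C=(3 - -4); E={w↦-2, q↦-2}; K=∅⟩
step 18: ⟨C=3; E={w↦-2, q↦-2}; K=[subR]⟩
step 19: ⟨C=-4; E={w↦-2, q↦-2}; K=[subL(3)]⟩
→ final value 7

Answer: 7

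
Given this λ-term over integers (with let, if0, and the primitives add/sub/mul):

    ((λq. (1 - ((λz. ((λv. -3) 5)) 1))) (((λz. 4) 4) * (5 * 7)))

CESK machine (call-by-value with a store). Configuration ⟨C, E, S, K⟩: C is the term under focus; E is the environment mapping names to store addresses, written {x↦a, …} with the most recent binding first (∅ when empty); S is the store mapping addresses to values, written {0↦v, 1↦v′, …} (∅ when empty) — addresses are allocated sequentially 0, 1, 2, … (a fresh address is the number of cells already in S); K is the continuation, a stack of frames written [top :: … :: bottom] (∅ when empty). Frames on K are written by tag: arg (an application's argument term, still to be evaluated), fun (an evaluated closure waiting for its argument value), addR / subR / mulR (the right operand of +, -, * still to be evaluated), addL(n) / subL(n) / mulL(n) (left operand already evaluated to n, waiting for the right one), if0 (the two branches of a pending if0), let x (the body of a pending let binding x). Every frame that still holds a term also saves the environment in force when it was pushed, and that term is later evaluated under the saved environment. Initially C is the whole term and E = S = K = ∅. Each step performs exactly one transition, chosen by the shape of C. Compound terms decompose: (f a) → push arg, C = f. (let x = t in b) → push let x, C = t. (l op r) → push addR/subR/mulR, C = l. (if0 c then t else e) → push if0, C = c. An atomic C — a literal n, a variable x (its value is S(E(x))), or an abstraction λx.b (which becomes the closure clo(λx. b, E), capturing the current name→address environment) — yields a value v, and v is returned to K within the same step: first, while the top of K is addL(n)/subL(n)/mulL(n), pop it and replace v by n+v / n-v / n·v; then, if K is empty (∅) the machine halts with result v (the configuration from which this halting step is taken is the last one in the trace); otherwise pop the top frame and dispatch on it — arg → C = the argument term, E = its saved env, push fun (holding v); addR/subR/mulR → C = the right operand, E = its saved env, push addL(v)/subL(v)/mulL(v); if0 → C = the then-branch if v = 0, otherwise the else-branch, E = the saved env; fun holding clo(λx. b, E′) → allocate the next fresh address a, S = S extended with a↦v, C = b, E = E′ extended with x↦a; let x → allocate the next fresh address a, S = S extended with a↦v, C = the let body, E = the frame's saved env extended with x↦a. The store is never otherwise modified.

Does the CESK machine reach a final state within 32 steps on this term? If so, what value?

Answer: 4

Execution trace:
step 0: [C=((λq. (1 - ((λz. ((λv. -3) 5)) 1))) (((λz. 4) 4) * (5 * 7))) | E=∅ | S=∅ | K=∅]
step 1: [C=(λq. (1 - ((λz. ((λv. -3) 5)) 1))) | E=∅ | S=∅ | K=[arg]]
step 2: [C=(((λz. 4) 4) * (5 * 7)) | E=∅ | S=∅ | K=[fun]]
step 3: [C=((λz. 4) 4) | E=∅ | S=∅ | K=[mulR :: fun]]
step 4: [C=(λz. 4) | E=∅ | S=∅ | K=[arg :: mulR :: fun]]
step 5: [C=4 | E=∅ | S=∅ | K=[fun :: mulR :: fun]]
step 6: [C=4 | E={z↦0} | S={0↦4} | K=[mulR :: fun]]
step 7: [C=(5 * 7) | E=∅ | S={0↦4} | K=[mulL(4) :: fun]]
step 8: [C=5 | E=∅ | S={0↦4} | K=[mulR :: mulL(4) :: fun]]
step 9: [C=7 | E=∅ | S={0↦4} | K=[mulL(5) :: mulL(4) :: fun]]
step 10: [C=(1 - ((λz. ((λv. -3) 5)) 1)) | E={q↦1} | S={0↦4, 1↦140} | K=∅]
step 11: [C=1 | E={q↦1} | S={0↦4, 1↦140} | K=[subR]]
step 12: [C=((λz. ((λv. -3) 5)) 1) | E={q↦1} | S={0↦4, 1↦140} | K=[subL(1)]]
step 13: [C=(λz. ((λv. -3) 5)) | E={q↦1} | S={0↦4, 1↦140} | K=[arg :: subL(1)]]
step 14: [C=1 | E={q↦1} | S={0↦4, 1↦140} | K=[fun :: subL(1)]]
step 15: [C=((λv. -3) 5) | E={z↦2, q↦1} | S={0↦4, 1↦140, 2↦1} | K=[subL(1)]]
step 16: [C=(λv. -3) | E={z↦2, q↦1} | S={0↦4, 1↦140, 2↦1} | K=[arg :: subL(1)]]
step 17: [C=5 | E={z↦2, q↦1} | S={0↦4, 1↦140, 2↦1} | K=[fun :: subL(1)]]
step 18: [C=-3 | E={v↦3, z↦2, q↦1} | S={0↦4, 1↦140, 2↦1, 3↦5} | K=[subL(1)]]
→ final value 4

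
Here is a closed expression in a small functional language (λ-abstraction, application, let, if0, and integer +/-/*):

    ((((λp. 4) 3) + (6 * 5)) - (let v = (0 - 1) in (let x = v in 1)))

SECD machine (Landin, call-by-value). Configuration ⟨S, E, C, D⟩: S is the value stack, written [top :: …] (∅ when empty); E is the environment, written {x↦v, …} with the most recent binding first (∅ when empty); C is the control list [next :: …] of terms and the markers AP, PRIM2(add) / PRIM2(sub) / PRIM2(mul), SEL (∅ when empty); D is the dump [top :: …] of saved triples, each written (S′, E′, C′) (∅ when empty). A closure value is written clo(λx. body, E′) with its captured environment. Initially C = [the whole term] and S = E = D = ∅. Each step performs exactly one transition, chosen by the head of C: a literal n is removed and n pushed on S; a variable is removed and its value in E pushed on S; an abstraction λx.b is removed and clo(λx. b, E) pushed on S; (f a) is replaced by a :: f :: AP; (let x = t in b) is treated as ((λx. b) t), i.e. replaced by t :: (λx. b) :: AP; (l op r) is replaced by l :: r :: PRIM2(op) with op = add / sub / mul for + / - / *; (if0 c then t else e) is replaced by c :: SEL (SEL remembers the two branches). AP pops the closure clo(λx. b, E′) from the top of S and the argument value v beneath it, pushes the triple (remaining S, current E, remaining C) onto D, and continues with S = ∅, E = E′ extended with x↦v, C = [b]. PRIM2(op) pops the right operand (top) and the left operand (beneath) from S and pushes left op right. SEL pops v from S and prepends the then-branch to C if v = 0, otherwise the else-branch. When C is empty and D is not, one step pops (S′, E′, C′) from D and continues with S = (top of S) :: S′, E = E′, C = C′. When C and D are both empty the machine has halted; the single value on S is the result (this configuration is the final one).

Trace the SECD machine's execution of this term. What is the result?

Answer: 33

Execution trace:
t=0: ⟨S=∅; E=∅; C=[((((λp. 4) 3) + (6 * 5)) - (let v = (0 - 1) in (let x = v in 1)))]; D=∅⟩
t=1: ⟨S=∅; E=∅; C=[(((λp. 4) 3) + (6 * 5)) :: (let v = (0 - 1) in (let x = v in 1)) :: PRIM2(sub)]; D=∅⟩
t=2: ⟨S=∅; E=∅; C=[((λp. 4) 3) :: (6 * 5) :: PRIM2(add) :: (let v = (0 - 1) in (let x = v in 1)) :: PRIM2(sub)]; D=∅⟩
t=3: ⟨S=∅; E=∅; C=[3 :: (λp. 4) :: AP :: (6 * 5) :: PRIM2(add) :: (let v = (0 - 1) in (let x = v in 1)) :: PRIM2(sub)]; D=∅⟩
t=4: ⟨S=[3]; E=∅; C=[(λp. 4) :: AP :: (6 * 5) :: PRIM2(add) :: (let v = (0 - 1) in (let x = v in 1)) :: PRIM2(sub)]; D=∅⟩
t=5: ⟨S=[clo(λp. 4, ∅) :: 3]; E=∅; C=[AP :: (6 * 5) :: PRIM2(add) :: (let v = (0 - 1) in (let x = v in 1)) :: PRIM2(sub)]; D=∅⟩
t=6: ⟨S=∅; E={p↦3}; C=[4]; D=[(∅, ∅, [(6 * 5) :: PRIM2(add) :: (let v = (0 - 1) in (let x = v in 1)) :: PRIM2(sub)])]⟩
t=7: ⟨S=[4]; E={p↦3}; C=∅; D=[(∅, ∅, [(6 * 5) :: PRIM2(add) :: (let v = (0 - 1) in (let x = v in 1)) :: PRIM2(sub)])]⟩
t=8: ⟨S=[4]; E=∅; C=[(6 * 5) :: PRIM2(add) :: (let v = (0 - 1) in (let x = v in 1)) :: PRIM2(sub)]; D=∅⟩
t=9: ⟨S=[4]; E=∅; C=[6 :: 5 :: PRIM2(mul) :: PRIM2(add) :: (let v = (0 - 1) in (let x = v in 1)) :: PRIM2(sub)]; D=∅⟩
t=10: ⟨S=[6 :: 4]; E=∅; C=[5 :: PRIM2(mul) :: PRIM2(add) :: (let v = (0 - 1) in (let x = v in 1)) :: PRIM2(sub)]; D=∅⟩
t=11: ⟨S=[5 :: 6 :: 4]; E=∅; C=[PRIM2(mul) :: PRIM2(add) :: (let v = (0 - 1) in (let x = v in 1)) :: PRIM2(sub)]; D=∅⟩
t=12: ⟨S=[30 :: 4]; E=∅; C=[PRIM2(add) :: (let v = (0 - 1) in (let x = v in 1)) :: PRIM2(sub)]; D=∅⟩
t=13: ⟨S=[34]; E=∅; C=[(let v = (0 - 1) in (let x = v in 1)) :: PRIM2(sub)]; D=∅⟩
t=14: ⟨S=[34]; E=∅; C=[(0 - 1) :: (λv. (let x = v in 1)) :: AP :: PRIM2(sub)]; D=∅⟩
t=15: ⟨S=[34]; E=∅; C=[0 :: 1 :: PRIM2(sub) :: (λv. (let x = v in 1)) :: AP :: PRIM2(sub)]; D=∅⟩
t=16: ⟨S=[0 :: 34]; E=∅; C=[1 :: PRIM2(sub) :: (λv. (let x = v in 1)) :: AP :: PRIM2(sub)]; D=∅⟩
t=17: ⟨S=[1 :: 0 :: 34]; E=∅; C=[PRIM2(sub) :: (λv. (let x = v in 1)) :: AP :: PRIM2(sub)]; D=∅⟩
t=18: ⟨S=[-1 :: 34]; E=∅; C=[(λv. (let x = v in 1)) :: AP :: PRIM2(sub)]; D=∅⟩
t=19: ⟨S=[clo(λv. (let x = v in 1), ∅) :: -1 :: 34]; E=∅; C=[AP :: PRIM2(sub)]; D=∅⟩
t=20: ⟨S=∅; E={v↦-1}; C=[(let x = v in 1)]; D=[([34], ∅, [PRIM2(sub)])]⟩
t=21: ⟨S=∅; E={v↦-1}; C=[v :: (λx. 1) :: AP]; D=[([34], ∅, [PRIM2(sub)])]⟩
t=22: ⟨S=[-1]; E={v↦-1}; C=[(λx. 1) :: AP]; D=[([34], ∅, [PRIM2(sub)])]⟩
t=23: ⟨S=[clo(λx. 1, {v↦-1}) :: -1]; E={v↦-1}; C=[AP]; D=[([34], ∅, [PRIM2(sub)])]⟩
t=24: ⟨S=∅; E={x↦-1, v↦-1}; C=[1]; D=[(∅, {v↦-1}, ∅) :: ([34], ∅, [PRIM2(sub)])]⟩
t=25: ⟨S=[1]; E={x↦-1, v↦-1}; C=∅; D=[(∅, {v↦-1}, ∅) :: ([34], ∅, [PRIM2(sub)])]⟩
t=26: ⟨S=[1]; E={v↦-1}; C=∅; D=[([34], ∅, [PRIM2(sub)])]⟩
t=27: ⟨S=[1 :: 34]; E=∅; C=[PRIM2(sub)]; D=∅⟩
t=28: ⟨S=[33]; E=∅; C=∅; D=∅⟩
→ final value 33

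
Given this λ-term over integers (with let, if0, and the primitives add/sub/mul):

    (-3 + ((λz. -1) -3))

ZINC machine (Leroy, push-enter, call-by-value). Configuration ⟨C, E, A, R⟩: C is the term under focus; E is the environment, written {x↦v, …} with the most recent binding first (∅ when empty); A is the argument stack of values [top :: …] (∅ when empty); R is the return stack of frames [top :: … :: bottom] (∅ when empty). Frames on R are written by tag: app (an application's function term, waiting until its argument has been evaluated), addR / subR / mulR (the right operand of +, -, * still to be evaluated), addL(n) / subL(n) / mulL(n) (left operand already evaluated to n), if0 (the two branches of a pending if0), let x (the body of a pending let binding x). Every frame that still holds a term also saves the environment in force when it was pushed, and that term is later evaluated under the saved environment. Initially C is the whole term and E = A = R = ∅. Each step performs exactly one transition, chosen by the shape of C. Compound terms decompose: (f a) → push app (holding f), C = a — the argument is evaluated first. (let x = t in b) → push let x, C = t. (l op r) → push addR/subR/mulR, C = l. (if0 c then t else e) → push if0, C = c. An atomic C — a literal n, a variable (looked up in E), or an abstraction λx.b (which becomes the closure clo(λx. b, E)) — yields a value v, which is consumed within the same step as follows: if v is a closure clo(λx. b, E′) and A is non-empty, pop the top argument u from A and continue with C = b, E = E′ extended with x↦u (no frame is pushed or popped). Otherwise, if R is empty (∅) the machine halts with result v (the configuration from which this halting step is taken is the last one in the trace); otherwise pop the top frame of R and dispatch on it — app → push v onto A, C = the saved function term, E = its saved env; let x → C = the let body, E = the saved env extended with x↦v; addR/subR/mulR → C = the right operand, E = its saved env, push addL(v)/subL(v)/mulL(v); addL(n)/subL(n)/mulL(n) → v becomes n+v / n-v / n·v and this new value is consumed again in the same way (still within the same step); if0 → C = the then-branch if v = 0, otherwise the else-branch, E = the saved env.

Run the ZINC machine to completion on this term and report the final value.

Answer: -4

Machine steps:
0. [C=(-3 + ((λz. -1) -3)) | E=∅ | A=∅ | R=∅]
1. [C=-3 | E=∅ | A=∅ | R=[addR]]
2. [C=((λz. -1) -3) | E=∅ | A=∅ | R=[addL(-3)]]
3. [C=-3 | E=∅ | A=∅ | R=[app :: addL(-3)]]
4. [C=(λz. -1) | E=∅ | A=[-3] | R=[addL(-3)]]
5. [C=-1 | E={z↦-3} | A=∅ | R=[addL(-3)]]
→ final value -4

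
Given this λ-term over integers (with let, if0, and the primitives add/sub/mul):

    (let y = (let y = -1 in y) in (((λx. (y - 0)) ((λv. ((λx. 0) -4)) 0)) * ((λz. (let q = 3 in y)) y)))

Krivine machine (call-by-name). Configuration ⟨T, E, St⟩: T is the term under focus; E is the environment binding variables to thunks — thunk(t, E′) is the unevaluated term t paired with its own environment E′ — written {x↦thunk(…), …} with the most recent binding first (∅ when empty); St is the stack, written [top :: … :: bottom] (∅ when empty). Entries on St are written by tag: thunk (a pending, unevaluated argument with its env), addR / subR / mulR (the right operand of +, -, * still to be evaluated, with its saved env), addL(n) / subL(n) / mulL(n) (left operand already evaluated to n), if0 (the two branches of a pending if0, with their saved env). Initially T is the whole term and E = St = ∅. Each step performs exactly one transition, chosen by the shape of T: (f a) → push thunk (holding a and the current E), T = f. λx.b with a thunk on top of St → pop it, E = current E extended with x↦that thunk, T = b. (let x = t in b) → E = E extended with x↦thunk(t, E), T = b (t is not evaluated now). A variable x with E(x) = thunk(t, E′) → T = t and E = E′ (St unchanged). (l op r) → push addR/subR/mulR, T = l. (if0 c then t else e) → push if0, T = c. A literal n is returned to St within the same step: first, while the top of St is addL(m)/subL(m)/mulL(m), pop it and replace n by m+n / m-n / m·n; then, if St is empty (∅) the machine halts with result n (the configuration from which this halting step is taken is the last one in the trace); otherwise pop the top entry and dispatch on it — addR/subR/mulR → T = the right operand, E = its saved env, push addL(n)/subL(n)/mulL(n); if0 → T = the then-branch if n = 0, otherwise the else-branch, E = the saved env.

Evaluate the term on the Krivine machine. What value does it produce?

t=0: [T=(let y = (let y = -1 in y) in (((λx. (y - 0)) ((λv. ((λx. 0) -4)) 0)) * ((λz. (let q = 3 in y)) y))) | E=∅ | St=∅]
t=1: [T=(((λx. (y - 0)) ((λv. ((λx. 0) -4)) 0)) * ((λz. (let q = 3 in y)) y)) | E={y↦thunk((let y = -1 in y), ∅)} | St=∅]
t=2: [T=((λx. (y - 0)) ((λv. ((λx. 0) -4)) 0)) | E={y↦thunk((let y = -1 in y), ∅)} | St=[mulR]]
t=3: [T=(λx. (y - 0)) | E={y↦thunk((let y = -1 in y), ∅)} | St=[thunk :: mulR]]
t=4: [T=(y - 0) | E={x↦thunk(((λv. ((λx. 0) -4)) 0), {y↦thunk((let y = -1 in y), ∅)}), y↦thunk((let y = -1 in y), ∅)} | St=[mulR]]
t=5: [T=y | E={x↦thunk(((λv. ((λx. 0) -4)) 0), {y↦thunk((let y = -1 in y), ∅)}), y↦thunk((let y = -1 in y), ∅)} | St=[subR :: mulR]]
t=6: [T=(let y = -1 in y) | E=∅ | St=[subR :: mulR]]
t=7: [T=y | E={y↦thunk(-1, ∅)} | St=[subR :: mulR]]
t=8: [T=-1 | E=∅ | St=[subR :: mulR]]
t=9: [T=0 | E={x↦thunk(((λv. ((λx. 0) -4)) 0), {y↦thunk((let y = -1 in y), ∅)}), y↦thunk((let y = -1 in y), ∅)} | St=[subL(-1) :: mulR]]
t=10: [T=((λz. (let q = 3 in y)) y) | E={y↦thunk((let y = -1 in y), ∅)} | St=[mulL(-1)]]
t=11: [T=(λz. (let q = 3 in y)) | E={y↦thunk((let y = -1 in y), ∅)} | St=[thunk :: mulL(-1)]]
t=12: [T=(let q = 3 in y) | E={z↦thunk(y, {y↦thunk((let y = -1 in y), ∅)}), y↦thunk((let y = -1 in y), ∅)} | St=[mulL(-1)]]
t=13: [T=y | E={q↦thunk(3, {z↦thunk(y, {y↦thunk((let y = -1 in y), ∅)}), y↦thunk((let y = -1 in y), ∅)}), z↦thunk(y, {y↦thunk((let y = -1 in y), ∅)}), y↦thunk((let y = -1 in y), ∅)} | St=[mulL(-1)]]
t=14: [T=(let y = -1 in y) | E=∅ | St=[mulL(-1)]]
t=15: [T=y | E={y↦thunk(-1, ∅)} | St=[mulL(-1)]]
t=16: [T=-1 | E=∅ | St=[mulL(-1)]]
→ final value 1

Answer: 1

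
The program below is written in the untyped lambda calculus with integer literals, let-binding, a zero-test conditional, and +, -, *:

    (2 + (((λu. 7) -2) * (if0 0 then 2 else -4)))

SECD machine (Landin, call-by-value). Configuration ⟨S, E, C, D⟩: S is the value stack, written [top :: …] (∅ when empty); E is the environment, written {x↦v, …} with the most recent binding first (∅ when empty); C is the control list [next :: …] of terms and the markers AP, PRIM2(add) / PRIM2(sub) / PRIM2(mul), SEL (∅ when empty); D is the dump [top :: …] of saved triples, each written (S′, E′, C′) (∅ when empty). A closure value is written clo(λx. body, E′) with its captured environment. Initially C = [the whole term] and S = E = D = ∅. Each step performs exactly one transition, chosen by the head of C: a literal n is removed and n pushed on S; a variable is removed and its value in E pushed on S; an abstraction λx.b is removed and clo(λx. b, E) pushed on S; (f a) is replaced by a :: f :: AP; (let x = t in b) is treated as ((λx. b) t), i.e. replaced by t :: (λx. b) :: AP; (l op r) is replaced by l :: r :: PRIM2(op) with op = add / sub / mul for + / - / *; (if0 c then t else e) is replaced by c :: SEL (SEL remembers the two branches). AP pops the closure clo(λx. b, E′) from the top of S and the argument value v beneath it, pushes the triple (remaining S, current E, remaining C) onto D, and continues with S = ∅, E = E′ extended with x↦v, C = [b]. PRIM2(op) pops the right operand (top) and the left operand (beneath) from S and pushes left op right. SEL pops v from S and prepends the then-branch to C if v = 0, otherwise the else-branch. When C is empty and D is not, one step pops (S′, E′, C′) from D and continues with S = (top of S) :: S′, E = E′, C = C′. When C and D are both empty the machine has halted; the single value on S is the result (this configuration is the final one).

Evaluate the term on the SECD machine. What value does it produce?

Answer: 16

Execution trace:
step 0: <S=∅, E=∅, C=[(2 + (((λu. 7) -2) * (if0 0 then 2 else -4)))], D=∅>
step 1: <S=∅, E=∅, C=[2 :: (((λu. 7) -2) * (if0 0 then 2 else -4)) :: PRIM2(add)], D=∅>
step 2: <S=[2], E=∅, C=[(((λu. 7) -2) * (if0 0 then 2 else -4)) :: PRIM2(add)], D=∅>
step 3: <S=[2], E=∅, C=[((λu. 7) -2) :: (if0 0 then 2 else -4) :: PRIM2(mul) :: PRIM2(add)], D=∅>
step 4: <S=[2], E=∅, C=[-2 :: (λu. 7) :: AP :: (if0 0 then 2 else -4) :: PRIM2(mul) :: PRIM2(add)], D=∅>
step 5: <S=[-2 :: 2], E=∅, C=[(λu. 7) :: AP :: (if0 0 then 2 else -4) :: PRIM2(mul) :: PRIM2(add)], D=∅>
step 6: <S=[clo(λu. 7, ∅) :: -2 :: 2], E=∅, C=[AP :: (if0 0 then 2 else -4) :: PRIM2(mul) :: PRIM2(add)], D=∅>
step 7: <S=∅, E={u↦-2}, C=[7], D=[([2], ∅, [(if0 0 then 2 else -4) :: PRIM2(mul) :: PRIM2(add)])]>
step 8: <S=[7], E={u↦-2}, C=∅, D=[([2], ∅, [(if0 0 then 2 else -4) :: PRIM2(mul) :: PRIM2(add)])]>
step 9: <S=[7 :: 2], E=∅, C=[(if0 0 then 2 else -4) :: PRIM2(mul) :: PRIM2(add)], D=∅>
step 10: <S=[7 :: 2], E=∅, C=[0 :: SEL :: PRIM2(mul) :: PRIM2(add)], D=∅>
step 11: <S=[0 :: 7 :: 2], E=∅, C=[SEL :: PRIM2(mul) :: PRIM2(add)], D=∅>
step 12: <S=[7 :: 2], E=∅, C=[2 :: PRIM2(mul) :: PRIM2(add)], D=∅>
step 13: <S=[2 :: 7 :: 2], E=∅, C=[PRIM2(mul) :: PRIM2(add)], D=∅>
step 14: <S=[14 :: 2], E=∅, C=[PRIM2(add)], D=∅>
step 15: <S=[16], E=∅, C=∅, D=∅>
→ final value 16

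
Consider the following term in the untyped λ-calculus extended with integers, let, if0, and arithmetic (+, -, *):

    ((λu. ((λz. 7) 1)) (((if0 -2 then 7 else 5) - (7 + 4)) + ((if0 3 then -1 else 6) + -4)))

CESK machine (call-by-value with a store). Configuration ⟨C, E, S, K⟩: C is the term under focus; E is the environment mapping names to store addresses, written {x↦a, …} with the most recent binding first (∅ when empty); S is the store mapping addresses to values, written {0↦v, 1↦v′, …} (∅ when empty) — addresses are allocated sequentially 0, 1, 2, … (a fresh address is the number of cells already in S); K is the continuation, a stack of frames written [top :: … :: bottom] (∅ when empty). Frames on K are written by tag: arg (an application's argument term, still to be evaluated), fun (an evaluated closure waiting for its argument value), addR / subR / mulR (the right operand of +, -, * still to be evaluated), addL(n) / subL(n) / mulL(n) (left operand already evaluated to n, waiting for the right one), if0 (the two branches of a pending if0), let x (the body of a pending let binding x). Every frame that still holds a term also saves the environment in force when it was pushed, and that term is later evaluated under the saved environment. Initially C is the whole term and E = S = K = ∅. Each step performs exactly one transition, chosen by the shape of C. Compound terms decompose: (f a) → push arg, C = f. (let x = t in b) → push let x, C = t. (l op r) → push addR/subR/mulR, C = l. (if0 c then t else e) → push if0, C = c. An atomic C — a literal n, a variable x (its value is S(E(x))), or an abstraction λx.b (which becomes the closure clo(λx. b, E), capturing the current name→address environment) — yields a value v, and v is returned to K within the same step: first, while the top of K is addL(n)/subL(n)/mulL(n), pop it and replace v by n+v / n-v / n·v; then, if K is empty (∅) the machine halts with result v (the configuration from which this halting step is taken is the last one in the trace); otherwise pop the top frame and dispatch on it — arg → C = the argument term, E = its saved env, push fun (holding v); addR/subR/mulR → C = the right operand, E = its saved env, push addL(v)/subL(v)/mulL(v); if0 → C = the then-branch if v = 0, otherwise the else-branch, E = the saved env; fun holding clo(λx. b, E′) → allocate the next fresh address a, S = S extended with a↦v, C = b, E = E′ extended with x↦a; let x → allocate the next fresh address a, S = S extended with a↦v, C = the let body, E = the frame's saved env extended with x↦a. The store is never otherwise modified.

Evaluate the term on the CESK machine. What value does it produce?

Answer: 7

Derivation:
0. ⟨C=((λu. ((λz. 7) 1)) (((if0 -2 then 7 else 5) - (7 + 4)) + ((if0 3 then -1 else 6) + -4))); E=∅; S=∅; K=∅⟩
1. ⟨C=(λu. ((λz. 7) 1)); E=∅; S=∅; K=[arg]⟩
2. ⟨C=(((if0 -2 then 7 else 5) - (7 + 4)) + ((if0 3 then -1 else 6) + -4)); E=∅; S=∅; K=[fun]⟩
3. ⟨C=((if0 -2 then 7 else 5) - (7 + 4)); E=∅; S=∅; K=[addR :: fun]⟩
4. ⟨C=(if0 -2 then 7 else 5); E=∅; S=∅; K=[subR :: addR :: fun]⟩
5. ⟨C=-2; E=∅; S=∅; K=[if0 :: subR :: addR :: fun]⟩
6. ⟨C=5; E=∅; S=∅; K=[subR :: addR :: fun]⟩
7. ⟨C=(7 + 4); E=∅; S=∅; K=[subL(5) :: addR :: fun]⟩
8. ⟨C=7; E=∅; S=∅; K=[addR :: subL(5) :: addR :: fun]⟩
9. ⟨C=4; E=∅; S=∅; K=[addL(7) :: subL(5) :: addR :: fun]⟩
10. ⟨C=((if0 3 then -1 else 6) + -4); E=∅; S=∅; K=[addL(-6) :: fun]⟩
11. ⟨C=(if0 3 then -1 else 6); E=∅; S=∅; K=[addR :: addL(-6) :: fun]⟩
12. ⟨C=3; E=∅; S=∅; K=[if0 :: addR :: addL(-6) :: fun]⟩
13. ⟨C=6; E=∅; S=∅; K=[addR :: addL(-6) :: fun]⟩
14. ⟨C=-4; E=∅; S=∅; K=[addL(6) :: addL(-6) :: fun]⟩
15. ⟨C=((λz. 7) 1); E={u↦0}; S={0↦-4}; K=∅⟩
16. ⟨C=(λz. 7); E={u↦0}; S={0↦-4}; K=[arg]⟩
17. ⟨C=1; E={u↦0}; S={0↦-4}; K=[fun]⟩
18. ⟨C=7; E={z↦1, u↦0}; S={0↦-4, 1↦1}; K=∅⟩
→ final value 7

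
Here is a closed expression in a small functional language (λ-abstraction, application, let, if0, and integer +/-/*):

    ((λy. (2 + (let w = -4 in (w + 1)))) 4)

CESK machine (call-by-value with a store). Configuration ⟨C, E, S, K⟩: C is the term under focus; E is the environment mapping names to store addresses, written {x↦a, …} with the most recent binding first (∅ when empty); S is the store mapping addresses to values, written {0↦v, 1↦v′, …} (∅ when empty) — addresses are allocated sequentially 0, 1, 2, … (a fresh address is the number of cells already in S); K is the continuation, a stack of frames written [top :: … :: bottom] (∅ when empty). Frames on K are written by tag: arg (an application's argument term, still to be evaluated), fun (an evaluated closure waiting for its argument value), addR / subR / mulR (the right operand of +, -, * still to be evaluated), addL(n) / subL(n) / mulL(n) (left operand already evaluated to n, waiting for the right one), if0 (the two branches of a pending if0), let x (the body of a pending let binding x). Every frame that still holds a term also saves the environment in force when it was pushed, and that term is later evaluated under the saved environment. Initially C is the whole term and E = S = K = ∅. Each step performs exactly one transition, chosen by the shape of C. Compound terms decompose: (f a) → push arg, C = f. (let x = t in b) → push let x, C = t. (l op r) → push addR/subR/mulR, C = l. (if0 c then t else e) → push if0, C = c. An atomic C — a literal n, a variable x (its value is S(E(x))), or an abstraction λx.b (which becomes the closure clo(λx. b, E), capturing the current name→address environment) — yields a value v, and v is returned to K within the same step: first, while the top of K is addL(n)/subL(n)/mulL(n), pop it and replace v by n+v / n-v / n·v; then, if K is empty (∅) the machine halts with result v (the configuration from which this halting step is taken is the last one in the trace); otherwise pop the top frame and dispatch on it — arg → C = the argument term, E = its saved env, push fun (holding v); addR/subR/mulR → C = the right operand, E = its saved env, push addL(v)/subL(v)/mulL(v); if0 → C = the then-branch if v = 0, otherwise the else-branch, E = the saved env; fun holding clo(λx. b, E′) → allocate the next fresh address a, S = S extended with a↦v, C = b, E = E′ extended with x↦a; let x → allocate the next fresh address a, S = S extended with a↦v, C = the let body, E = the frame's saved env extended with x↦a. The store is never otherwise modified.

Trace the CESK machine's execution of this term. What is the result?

Answer: -1

Derivation:
t=0: <C=((λy. (2 + (let w = -4 in (w + 1)))) 4), E=∅, S=∅, K=∅>
t=1: <C=(λy. (2 + (let w = -4 in (w + 1)))), E=∅, S=∅, K=[arg]>
t=2: <C=4, E=∅, S=∅, K=[fun]>
t=3: <C=(2 + (let w = -4 in (w + 1))), E={y↦0}, S={0↦4}, K=∅>
t=4: <C=2, E={y↦0}, S={0↦4}, K=[addR]>
t=5: <C=(let w = -4 in (w + 1)), E={y↦0}, S={0↦4}, K=[addL(2)]>
t=6: <C=-4, E={y↦0}, S={0↦4}, K=[let w :: addL(2)]>
t=7: <C=(w + 1), E={w↦1, y↦0}, S={0↦4, 1↦-4}, K=[addL(2)]>
t=8: <C=w, E={w↦1, y↦0}, S={0↦4, 1↦-4}, K=[addR :: addL(2)]>
t=9: <C=1, E={w↦1, y↦0}, S={0↦4, 1↦-4}, K=[addL(-4) :: addL(2)]>
→ final value -1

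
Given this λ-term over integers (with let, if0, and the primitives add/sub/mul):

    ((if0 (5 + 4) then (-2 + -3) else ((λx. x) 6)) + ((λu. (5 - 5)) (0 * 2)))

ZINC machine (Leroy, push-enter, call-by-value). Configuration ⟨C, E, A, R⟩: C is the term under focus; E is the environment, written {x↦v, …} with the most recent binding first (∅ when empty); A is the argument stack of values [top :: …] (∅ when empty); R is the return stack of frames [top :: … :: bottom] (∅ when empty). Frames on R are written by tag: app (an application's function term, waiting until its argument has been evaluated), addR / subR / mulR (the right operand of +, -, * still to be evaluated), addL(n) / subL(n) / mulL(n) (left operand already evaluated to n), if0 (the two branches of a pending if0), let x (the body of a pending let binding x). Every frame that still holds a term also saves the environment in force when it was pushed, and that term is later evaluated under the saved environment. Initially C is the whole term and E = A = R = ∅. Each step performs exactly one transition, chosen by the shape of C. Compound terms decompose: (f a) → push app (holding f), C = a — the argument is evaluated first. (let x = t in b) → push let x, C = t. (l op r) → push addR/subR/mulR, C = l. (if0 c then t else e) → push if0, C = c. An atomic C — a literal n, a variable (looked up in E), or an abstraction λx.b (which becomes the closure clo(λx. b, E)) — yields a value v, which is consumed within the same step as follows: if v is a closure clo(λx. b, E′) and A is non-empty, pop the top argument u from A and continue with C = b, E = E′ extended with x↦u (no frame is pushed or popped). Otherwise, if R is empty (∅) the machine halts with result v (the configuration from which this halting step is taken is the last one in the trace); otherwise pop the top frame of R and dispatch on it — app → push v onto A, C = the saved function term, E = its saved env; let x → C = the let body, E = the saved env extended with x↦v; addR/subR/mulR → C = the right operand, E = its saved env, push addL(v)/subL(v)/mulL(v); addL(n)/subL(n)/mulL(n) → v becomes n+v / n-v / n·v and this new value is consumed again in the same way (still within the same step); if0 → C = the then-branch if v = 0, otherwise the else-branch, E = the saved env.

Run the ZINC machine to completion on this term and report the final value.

Answer: 6

Derivation:
t=0: ⟨C=((if0 (5 + 4) then (-2 + -3) else ((λx. x) 6)) + ((λu. (5 - 5)) (0 * 2))); E=∅; A=∅; R=∅⟩
t=1: ⟨C=(if0 (5 + 4) then (-2 + -3) else ((λx. x) 6)); E=∅; A=∅; R=[addR]⟩
t=2: ⟨C=(5 + 4); E=∅; A=∅; R=[if0 :: addR]⟩
t=3: ⟨C=5; E=∅; A=∅; R=[addR :: if0 :: addR]⟩
t=4: ⟨C=4; E=∅; A=∅; R=[addL(5) :: if0 :: addR]⟩
t=5: ⟨C=((λx. x) 6); E=∅; A=∅; R=[addR]⟩
t=6: ⟨C=6; E=∅; A=∅; R=[app :: addR]⟩
t=7: ⟨C=(λx. x); E=∅; A=[6]; R=[addR]⟩
t=8: ⟨C=x; E={x↦6}; A=∅; R=[addR]⟩
t=9: ⟨C=((λu. (5 - 5)) (0 * 2)); E=∅; A=∅; R=[addL(6)]⟩
t=10: ⟨C=(0 * 2); E=∅; A=∅; R=[app :: addL(6)]⟩
t=11: ⟨C=0; E=∅; A=∅; R=[mulR :: app :: addL(6)]⟩
t=12: ⟨C=2; E=∅; A=∅; R=[mulL(0) :: app :: addL(6)]⟩
t=13: ⟨C=(λu. (5 - 5)); E=∅; A=[0]; R=[addL(6)]⟩
t=14: ⟨C=(5 - 5); E={u↦0}; A=∅; R=[addL(6)]⟩
t=15: ⟨C=5; E={u↦0}; A=∅; R=[subR :: addL(6)]⟩
t=16: ⟨C=5; E={u↦0}; A=∅; R=[subL(5) :: addL(6)]⟩
→ final value 6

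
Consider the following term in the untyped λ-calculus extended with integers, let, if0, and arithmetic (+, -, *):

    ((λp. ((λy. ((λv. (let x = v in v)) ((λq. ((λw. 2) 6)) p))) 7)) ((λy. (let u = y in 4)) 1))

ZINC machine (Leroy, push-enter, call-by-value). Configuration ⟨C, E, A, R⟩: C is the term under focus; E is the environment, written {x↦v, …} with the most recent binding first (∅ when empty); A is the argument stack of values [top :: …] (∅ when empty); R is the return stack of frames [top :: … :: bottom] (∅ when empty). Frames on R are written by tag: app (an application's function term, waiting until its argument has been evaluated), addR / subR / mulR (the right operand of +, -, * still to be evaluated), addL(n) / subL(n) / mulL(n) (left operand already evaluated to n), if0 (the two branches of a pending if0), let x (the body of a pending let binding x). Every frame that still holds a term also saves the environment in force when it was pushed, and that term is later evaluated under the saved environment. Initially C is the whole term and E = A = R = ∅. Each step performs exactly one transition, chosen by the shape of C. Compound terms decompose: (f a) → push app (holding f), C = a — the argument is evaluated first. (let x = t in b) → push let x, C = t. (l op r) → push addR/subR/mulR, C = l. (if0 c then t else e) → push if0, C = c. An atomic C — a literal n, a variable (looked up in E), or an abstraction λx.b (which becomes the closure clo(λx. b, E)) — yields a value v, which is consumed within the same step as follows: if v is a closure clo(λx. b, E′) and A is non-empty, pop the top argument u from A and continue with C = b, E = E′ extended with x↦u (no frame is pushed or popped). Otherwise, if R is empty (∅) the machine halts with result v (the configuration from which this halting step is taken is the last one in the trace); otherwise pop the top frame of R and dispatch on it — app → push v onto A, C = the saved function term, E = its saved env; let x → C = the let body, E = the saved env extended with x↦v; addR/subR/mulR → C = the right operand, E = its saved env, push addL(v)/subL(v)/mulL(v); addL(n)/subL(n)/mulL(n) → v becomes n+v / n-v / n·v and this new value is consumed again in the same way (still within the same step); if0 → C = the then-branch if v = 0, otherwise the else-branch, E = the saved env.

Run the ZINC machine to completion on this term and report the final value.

t=0: <C=((λp. ((λy. ((λv. (let x = v in v)) ((λq. ((λw. 2) 6)) p))) 7)) ((λy. (let u = y in 4)) 1)), E=∅, A=∅, R=∅>
t=1: <C=((λy. (let u = y in 4)) 1), E=∅, A=∅, R=[app]>
t=2: <C=1, E=∅, A=∅, R=[app :: app]>
t=3: <C=(λy. (let u = y in 4)), E=∅, A=[1], R=[app]>
t=4: <C=(let u = y in 4), E={y↦1}, A=∅, R=[app]>
t=5: <C=y, E={y↦1}, A=∅, R=[let u :: app]>
t=6: <C=4, E={u↦1, y↦1}, A=∅, R=[app]>
t=7: <C=(λp. ((λy. ((λv. (let x = v in v)) ((λq. ((λw. 2) 6)) p))) 7)), E=∅, A=[4], R=∅>
t=8: <C=((λy. ((λv. (let x = v in v)) ((λq. ((λw. 2) 6)) p))) 7), E={p↦4}, A=∅, R=∅>
t=9: <C=7, E={p↦4}, A=∅, R=[app]>
t=10: <C=(λy. ((λv. (let x = v in v)) ((λq. ((λw. 2) 6)) p))), E={p↦4}, A=[7], R=∅>
t=11: <C=((λv. (let x = v in v)) ((λq. ((λw. 2) 6)) p)), E={y↦7, p↦4}, A=∅, R=∅>
t=12: <C=((λq. ((λw. 2) 6)) p), E={y↦7, p↦4}, A=∅, R=[app]>
t=13: <C=p, E={y↦7, p↦4}, A=∅, R=[app :: app]>
t=14: <C=(λq. ((λw. 2) 6)), E={y↦7, p↦4}, A=[4], R=[app]>
t=15: <C=((λw. 2) 6), E={q↦4, y↦7, p↦4}, A=∅, R=[app]>
t=16: <C=6, E={q↦4, y↦7, p↦4}, A=∅, R=[app :: app]>
t=17: <C=(λw. 2), E={q↦4, y↦7, p↦4}, A=[6], R=[app]>
t=18: <C=2, E={w↦6, q↦4, y↦7, p↦4}, A=∅, R=[app]>
t=19: <C=(λv. (let x = v in v)), E={y↦7, p↦4}, A=[2], R=∅>
t=20: <C=(let x = v in v), E={v↦2, y↦7, p↦4}, A=∅, R=∅>
t=21: <C=v, E={v↦2, y↦7, p↦4}, A=∅, R=[let x]>
t=22: <C=v, E={x↦2, v↦2, y↦7, p↦4}, A=∅, R=∅>
→ final value 2

Answer: 2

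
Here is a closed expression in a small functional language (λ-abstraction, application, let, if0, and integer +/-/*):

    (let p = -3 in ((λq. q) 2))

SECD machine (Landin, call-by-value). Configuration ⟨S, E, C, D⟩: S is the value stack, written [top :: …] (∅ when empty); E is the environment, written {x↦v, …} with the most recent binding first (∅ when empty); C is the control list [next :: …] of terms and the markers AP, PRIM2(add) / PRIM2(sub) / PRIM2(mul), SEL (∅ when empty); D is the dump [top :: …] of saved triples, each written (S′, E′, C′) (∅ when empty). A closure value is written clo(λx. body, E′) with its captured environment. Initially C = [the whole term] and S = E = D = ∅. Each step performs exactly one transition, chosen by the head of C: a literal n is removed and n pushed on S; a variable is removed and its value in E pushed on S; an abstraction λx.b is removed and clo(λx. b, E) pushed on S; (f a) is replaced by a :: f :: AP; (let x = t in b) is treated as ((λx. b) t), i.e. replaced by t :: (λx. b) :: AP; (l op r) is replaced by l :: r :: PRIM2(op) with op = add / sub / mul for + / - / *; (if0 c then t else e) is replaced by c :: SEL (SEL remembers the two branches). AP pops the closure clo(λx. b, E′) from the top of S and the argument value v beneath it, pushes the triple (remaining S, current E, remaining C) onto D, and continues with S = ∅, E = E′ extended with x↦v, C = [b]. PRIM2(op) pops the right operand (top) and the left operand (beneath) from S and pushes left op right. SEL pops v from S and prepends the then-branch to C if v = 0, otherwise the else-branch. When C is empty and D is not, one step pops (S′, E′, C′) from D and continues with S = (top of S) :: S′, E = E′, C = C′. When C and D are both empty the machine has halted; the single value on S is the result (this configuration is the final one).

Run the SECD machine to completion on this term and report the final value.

0. <S=∅, E=∅, C=[(let p = -3 in ((λq. q) 2))], D=∅>
1. <S=∅, E=∅, C=[-3 :: (λp. ((λq. q) 2)) :: AP], D=∅>
2. <S=[-3], E=∅, C=[(λp. ((λq. q) 2)) :: AP], D=∅>
3. <S=[clo(λp. ((λq. q) 2), ∅) :: -3], E=∅, C=[AP], D=∅>
4. <S=∅, E={p↦-3}, C=[((λq. q) 2)], D=[(∅, ∅, ∅)]>
5. <S=∅, E={p↦-3}, C=[2 :: (λq. q) :: AP], D=[(∅, ∅, ∅)]>
6. <S=[2], E={p↦-3}, C=[(λq. q) :: AP], D=[(∅, ∅, ∅)]>
7. <S=[clo(λq. q, {p↦-3}) :: 2], E={p↦-3}, C=[AP], D=[(∅, ∅, ∅)]>
8. <S=∅, E={q↦2, p↦-3}, C=[q], D=[(∅, {p↦-3}, ∅) :: (∅, ∅, ∅)]>
9. <S=[2], E={q↦2, p↦-3}, C=∅, D=[(∅, {p↦-3}, ∅) :: (∅, ∅, ∅)]>
10. <S=[2], E={p↦-3}, C=∅, D=[(∅, ∅, ∅)]>
11. <S=[2], E=∅, C=∅, D=∅>
→ final value 2

Answer: 2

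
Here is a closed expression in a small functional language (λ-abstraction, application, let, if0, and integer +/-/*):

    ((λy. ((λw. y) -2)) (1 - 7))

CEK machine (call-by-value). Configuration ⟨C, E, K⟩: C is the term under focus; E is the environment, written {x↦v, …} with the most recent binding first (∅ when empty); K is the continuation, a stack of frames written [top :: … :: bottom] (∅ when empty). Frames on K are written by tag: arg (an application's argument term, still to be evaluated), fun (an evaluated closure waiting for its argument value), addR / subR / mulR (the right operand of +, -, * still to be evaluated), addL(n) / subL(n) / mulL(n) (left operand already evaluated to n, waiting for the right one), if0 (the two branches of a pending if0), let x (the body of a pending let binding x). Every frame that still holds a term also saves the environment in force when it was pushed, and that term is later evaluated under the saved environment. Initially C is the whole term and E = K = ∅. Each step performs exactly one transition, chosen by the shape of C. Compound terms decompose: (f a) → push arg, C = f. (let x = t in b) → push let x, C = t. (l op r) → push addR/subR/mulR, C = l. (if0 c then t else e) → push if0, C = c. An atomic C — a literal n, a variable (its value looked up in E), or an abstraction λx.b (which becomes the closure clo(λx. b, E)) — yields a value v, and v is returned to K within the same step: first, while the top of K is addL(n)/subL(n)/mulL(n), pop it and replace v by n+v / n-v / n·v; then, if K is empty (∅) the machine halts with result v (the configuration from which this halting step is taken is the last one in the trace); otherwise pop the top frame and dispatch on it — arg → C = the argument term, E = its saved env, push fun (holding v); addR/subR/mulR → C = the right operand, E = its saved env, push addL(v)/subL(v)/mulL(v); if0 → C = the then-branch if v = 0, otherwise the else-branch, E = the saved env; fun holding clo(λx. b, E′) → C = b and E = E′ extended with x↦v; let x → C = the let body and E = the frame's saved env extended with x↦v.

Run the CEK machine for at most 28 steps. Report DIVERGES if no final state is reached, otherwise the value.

Answer: -6

Derivation:
0. [C=((λy. ((λw. y) -2)) (1 - 7)) | E=∅ | K=∅]
1. [C=(λy. ((λw. y) -2)) | E=∅ | K=[arg]]
2. [C=(1 - 7) | E=∅ | K=[fun]]
3. [C=1 | E=∅ | K=[subR :: fun]]
4. [C=7 | E=∅ | K=[subL(1) :: fun]]
5. [C=((λw. y) -2) | E={y↦-6} | K=∅]
6. [C=(λw. y) | E={y↦-6} | K=[arg]]
7. [C=-2 | E={y↦-6} | K=[fun]]
8. [C=y | E={w↦-2, y↦-6} | K=∅]
→ final value -6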